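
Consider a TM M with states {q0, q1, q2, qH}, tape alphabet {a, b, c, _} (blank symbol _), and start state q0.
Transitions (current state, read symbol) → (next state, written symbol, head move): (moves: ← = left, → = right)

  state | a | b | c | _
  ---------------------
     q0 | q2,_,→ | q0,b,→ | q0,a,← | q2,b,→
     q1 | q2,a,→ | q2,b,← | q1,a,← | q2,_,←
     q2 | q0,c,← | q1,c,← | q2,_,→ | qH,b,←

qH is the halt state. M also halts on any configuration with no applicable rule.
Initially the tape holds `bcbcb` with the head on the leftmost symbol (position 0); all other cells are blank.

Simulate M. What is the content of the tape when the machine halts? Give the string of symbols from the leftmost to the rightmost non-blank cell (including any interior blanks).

state=q0 head=0 tape=___[b]cbcb   (q0,b)→(q0,b,→)
state=q0 head=1 tape=___b[c]bcb   (q0,c)→(q0,a,←)
state=q0 head=0 tape=___[b]abcb   (q0,b)→(q0,b,→)
state=q0 head=1 tape=___b[a]bcb   (q0,a)→(q2,_,→)
state=q2 head=2 tape=___b_[b]cb   (q2,b)→(q1,c,←)
state=q1 head=1 tape=___b[_]ccb   (q1,_)→(q2,_,←)
state=q2 head=0 tape=___[b]_ccb   (q2,b)→(q1,c,←)
state=q1 head=-1 tape=__[_]c_ccb   (q1,_)→(q2,_,←)
state=q2 head=-2 tape=_[_]_c_ccb   (q2,_)→(qH,b,←)
state=qH head=-3 tape=[_]b_c_ccb
The non-blank tape span at halt is b_c_ccb.

b_c_ccb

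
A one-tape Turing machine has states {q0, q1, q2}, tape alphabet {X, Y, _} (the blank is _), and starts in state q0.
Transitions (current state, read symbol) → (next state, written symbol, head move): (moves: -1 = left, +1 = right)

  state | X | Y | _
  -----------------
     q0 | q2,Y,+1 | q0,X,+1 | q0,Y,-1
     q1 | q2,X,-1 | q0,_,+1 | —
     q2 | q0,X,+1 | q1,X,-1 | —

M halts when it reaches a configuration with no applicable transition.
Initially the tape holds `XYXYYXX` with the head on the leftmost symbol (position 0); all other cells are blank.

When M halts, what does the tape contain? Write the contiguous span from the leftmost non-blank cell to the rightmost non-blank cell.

YXXXY_Y

q0 | [X]YXYYXX__   read X → write Y, move +1, go to q2
q2 | Y[Y]XYYXX__   read Y → write X, move -1, go to q1
q1 | [Y]XXYYXX__   read Y → write _, move +1, go to q0
q0 | _[X]XYYXX__   read X → write Y, move +1, go to q2
q2 | _Y[X]YYXX__   read X → write X, move +1, go to q0
q0 | _YX[Y]YXX__   read Y → write X, move +1, go to q0
q0 | _YXX[Y]XX__   read Y → write X, move +1, go to q0
q0 | _YXXX[X]X__   read X → write Y, move +1, go to q2
q2 | _YXXXY[X]__   read X → write X, move +1, go to q0
q0 | _YXXXYX[_]_   read _ → write Y, move -1, go to q0
q0 | _YXXXY[X]Y_   read X → write Y, move +1, go to q2
q2 | _YXXXYY[Y]_   read Y → write X, move -1, go to q1
q1 | _YXXXY[Y]X_   read Y → write _, move +1, go to q0
q0 | _YXXXY_[X]_   read X → write Y, move +1, go to q2
q2 | _YXXXY_Y[_]
The non-blank tape span at halt is YXXXY_Y.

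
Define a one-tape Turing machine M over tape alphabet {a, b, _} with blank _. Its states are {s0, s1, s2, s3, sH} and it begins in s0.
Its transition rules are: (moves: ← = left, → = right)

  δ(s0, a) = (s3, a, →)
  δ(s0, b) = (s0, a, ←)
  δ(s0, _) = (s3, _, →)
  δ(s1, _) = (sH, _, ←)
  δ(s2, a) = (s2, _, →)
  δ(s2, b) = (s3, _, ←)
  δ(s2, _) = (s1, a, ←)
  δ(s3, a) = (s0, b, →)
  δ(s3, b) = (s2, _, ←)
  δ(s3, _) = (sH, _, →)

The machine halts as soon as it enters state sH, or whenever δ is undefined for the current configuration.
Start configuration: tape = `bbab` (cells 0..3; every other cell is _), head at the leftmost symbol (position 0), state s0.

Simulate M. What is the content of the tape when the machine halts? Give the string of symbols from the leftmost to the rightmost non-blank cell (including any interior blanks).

s0 | _[b]bab__   read b → write a, move ←, go to s0
s0 | [_]abab__   read _ → write _, move →, go to s3
s3 | _[a]bab__   read a → write b, move →, go to s0
s0 | _b[b]ab__   read b → write a, move ←, go to s0
s0 | _[b]aab__   read b → write a, move ←, go to s0
s0 | [_]aaab__   read _ → write _, move →, go to s3
s3 | _[a]aab__   read a → write b, move →, go to s0
s0 | _b[a]ab__   read a → write a, move →, go to s3
s3 | _ba[a]b__   read a → write b, move →, go to s0
s0 | _bab[b]__   read b → write a, move ←, go to s0
s0 | _ba[b]a__   read b → write a, move ←, go to s0
s0 | _b[a]aa__   read a → write a, move →, go to s3
s3 | _ba[a]a__   read a → write b, move →, go to s0
s0 | _bab[a]__   read a → write a, move →, go to s3
s3 | _baba[_]_   read _ → write _, move →, go to sH
sH | _baba_[_]
The non-blank tape span at halt is baba.

baba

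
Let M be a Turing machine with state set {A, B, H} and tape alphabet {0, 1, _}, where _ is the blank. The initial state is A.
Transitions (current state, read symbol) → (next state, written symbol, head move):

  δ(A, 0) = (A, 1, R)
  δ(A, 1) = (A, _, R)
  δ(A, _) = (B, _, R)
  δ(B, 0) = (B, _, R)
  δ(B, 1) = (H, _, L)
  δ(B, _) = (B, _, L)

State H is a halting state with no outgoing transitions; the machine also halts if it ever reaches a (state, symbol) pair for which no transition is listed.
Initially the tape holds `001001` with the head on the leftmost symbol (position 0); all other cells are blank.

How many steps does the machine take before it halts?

state=A head=0 tape=[0]01001__   (A,0)→(A,1,R)
state=A head=1 tape=1[0]1001__   (A,0)→(A,1,R)
state=A head=2 tape=11[1]001__   (A,1)→(A,_,R)
state=A head=3 tape=11_[0]01__   (A,0)→(A,1,R)
state=A head=4 tape=11_1[0]1__   (A,0)→(A,1,R)
state=A head=5 tape=11_11[1]__   (A,1)→(A,_,R)
state=A head=6 tape=11_11_[_]_   (A,_)→(B,_,R)
state=B head=7 tape=11_11__[_]   (B,_)→(B,_,L)
state=B head=6 tape=11_11_[_]_   (B,_)→(B,_,L)
state=B head=5 tape=11_11[_]__   (B,_)→(B,_,L)
state=B head=4 tape=11_1[1]___   (B,1)→(H,_,L)
state=H head=3 tape=11_[1]____
M halts after 11 transitions.

11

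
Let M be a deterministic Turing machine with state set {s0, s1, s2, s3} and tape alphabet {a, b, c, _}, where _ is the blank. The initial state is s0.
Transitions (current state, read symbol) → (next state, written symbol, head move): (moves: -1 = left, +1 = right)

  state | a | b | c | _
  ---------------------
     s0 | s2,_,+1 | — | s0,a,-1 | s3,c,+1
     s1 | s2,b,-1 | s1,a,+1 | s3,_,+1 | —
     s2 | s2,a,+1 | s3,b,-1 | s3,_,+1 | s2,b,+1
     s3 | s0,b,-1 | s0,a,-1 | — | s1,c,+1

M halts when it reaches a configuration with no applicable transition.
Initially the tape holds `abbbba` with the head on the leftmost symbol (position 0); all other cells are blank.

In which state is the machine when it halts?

s1

state=s0 head=0 tape=[a]bbbba_   (s0,a)→(s2,_,+1)
state=s2 head=1 tape=_[b]bbba_   (s2,b)→(s3,b,-1)
state=s3 head=0 tape=[_]bbbba_   (s3,_)→(s1,c,+1)
state=s1 head=1 tape=c[b]bbba_   (s1,b)→(s1,a,+1)
state=s1 head=2 tape=ca[b]bba_   (s1,b)→(s1,a,+1)
state=s1 head=3 tape=caa[b]ba_   (s1,b)→(s1,a,+1)
state=s1 head=4 tape=caaa[b]a_   (s1,b)→(s1,a,+1)
state=s1 head=5 tape=caaaa[a]_   (s1,a)→(s2,b,-1)
state=s2 head=4 tape=caaa[a]b_   (s2,a)→(s2,a,+1)
state=s2 head=5 tape=caaaa[b]_   (s2,b)→(s3,b,-1)
state=s3 head=4 tape=caaa[a]b_   (s3,a)→(s0,b,-1)
state=s0 head=3 tape=caa[a]bb_   (s0,a)→(s2,_,+1)
state=s2 head=4 tape=caa_[b]b_   (s2,b)→(s3,b,-1)
state=s3 head=3 tape=caa[_]bb_   (s3,_)→(s1,c,+1)
state=s1 head=4 tape=caac[b]b_   (s1,b)→(s1,a,+1)
state=s1 head=5 tape=caaca[b]_   (s1,b)→(s1,a,+1)
state=s1 head=6 tape=caacaa[_]
No transition is defined for (s1, _); M halts in state s1.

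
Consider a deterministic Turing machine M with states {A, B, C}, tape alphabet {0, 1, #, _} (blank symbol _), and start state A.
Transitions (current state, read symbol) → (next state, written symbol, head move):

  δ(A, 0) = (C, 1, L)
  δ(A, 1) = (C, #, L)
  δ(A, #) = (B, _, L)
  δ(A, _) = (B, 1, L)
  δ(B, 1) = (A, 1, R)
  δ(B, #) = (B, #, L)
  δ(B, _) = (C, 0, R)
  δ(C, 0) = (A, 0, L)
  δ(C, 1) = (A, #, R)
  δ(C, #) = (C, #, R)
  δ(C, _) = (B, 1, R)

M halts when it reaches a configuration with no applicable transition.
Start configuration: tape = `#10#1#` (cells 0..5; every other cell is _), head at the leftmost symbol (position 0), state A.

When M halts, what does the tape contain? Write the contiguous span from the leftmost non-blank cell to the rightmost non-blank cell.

A | _[#]10#1#   read # → write _, move L, go to B
B | [_]_10#1#   read _ → write 0, move R, go to C
C | 0[_]10#1#   read _ → write 1, move R, go to B
B | 01[1]0#1#   read 1 → write 1, move R, go to A
A | 011[0]#1#   read 0 → write 1, move L, go to C
C | 01[1]1#1#   read 1 → write #, move R, go to A
A | 01#[1]#1#   read 1 → write #, move L, go to C
C | 01[#]##1#   read # → write #, move R, go to C
C | 01#[#]#1#   read # → write #, move R, go to C
C | 01##[#]1#   read # → write #, move R, go to C
C | 01###[1]#   read 1 → write #, move R, go to A
A | 01####[#]   read # → write _, move L, go to B
B | 01###[#]_   read # → write #, move L, go to B
B | 01##[#]#_   read # → write #, move L, go to B
B | 01#[#]##_   read # → write #, move L, go to B
B | 01[#]###_   read # → write #, move L, go to B
B | 0[1]####_   read 1 → write 1, move R, go to A
A | 01[#]###_   read # → write _, move L, go to B
B | 0[1]_###_   read 1 → write 1, move R, go to A
A | 01[_]###_   read _ → write 1, move L, go to B
B | 0[1]1###_   read 1 → write 1, move R, go to A
A | 01[1]###_   read 1 → write #, move L, go to C
C | 0[1]####_   read 1 → write #, move R, go to A
A | 0#[#]###_   read # → write _, move L, go to B
B | 0[#]_###_   read # → write #, move L, go to B
B | [0]#_###_
The non-blank tape span at halt is 0#_###.

0#_###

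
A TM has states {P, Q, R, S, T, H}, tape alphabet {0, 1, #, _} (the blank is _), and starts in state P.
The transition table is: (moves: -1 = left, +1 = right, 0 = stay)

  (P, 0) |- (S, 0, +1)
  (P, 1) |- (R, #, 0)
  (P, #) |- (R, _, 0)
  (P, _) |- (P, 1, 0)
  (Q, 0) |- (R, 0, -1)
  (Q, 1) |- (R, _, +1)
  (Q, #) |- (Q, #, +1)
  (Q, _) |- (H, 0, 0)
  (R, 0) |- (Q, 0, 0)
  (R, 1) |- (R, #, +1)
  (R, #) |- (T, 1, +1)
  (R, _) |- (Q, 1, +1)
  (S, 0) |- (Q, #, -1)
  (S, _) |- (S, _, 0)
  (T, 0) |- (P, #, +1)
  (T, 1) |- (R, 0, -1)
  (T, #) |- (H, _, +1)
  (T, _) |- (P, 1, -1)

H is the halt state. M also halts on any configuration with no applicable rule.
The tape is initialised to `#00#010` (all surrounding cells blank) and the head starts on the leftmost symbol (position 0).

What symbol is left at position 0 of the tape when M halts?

1

P | [#]00#010   read # → write _, move 0, go to R
R | [_]00#010   read _ → write 1, move +1, go to Q
Q | 1[0]0#010   read 0 → write 0, move -1, go to R
R | [1]00#010   read 1 → write #, move +1, go to R
R | #[0]0#010   read 0 → write 0, move 0, go to Q
Q | #[0]0#010   read 0 → write 0, move -1, go to R
R | [#]00#010   read # → write 1, move +1, go to T
T | 1[0]0#010   read 0 → write #, move +1, go to P
P | 1#[0]#010   read 0 → write 0, move +1, go to S
S | 1#0[#]010
Cell 0 holds 1 when M halts.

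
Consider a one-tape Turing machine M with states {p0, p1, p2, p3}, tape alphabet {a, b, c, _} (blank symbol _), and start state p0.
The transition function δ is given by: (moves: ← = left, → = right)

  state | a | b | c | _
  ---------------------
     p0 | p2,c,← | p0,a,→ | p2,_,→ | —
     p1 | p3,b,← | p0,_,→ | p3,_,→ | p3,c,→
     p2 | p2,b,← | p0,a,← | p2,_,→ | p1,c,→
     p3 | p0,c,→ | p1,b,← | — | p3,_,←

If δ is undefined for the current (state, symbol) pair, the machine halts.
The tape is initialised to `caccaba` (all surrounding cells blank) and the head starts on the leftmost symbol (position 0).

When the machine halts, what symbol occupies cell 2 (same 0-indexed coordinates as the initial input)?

_

state=p0 head=0 tape=[c]accaba___   (p0,c)→(p2,_,→)
state=p2 head=1 tape=_[a]ccaba___   (p2,a)→(p2,b,←)
state=p2 head=0 tape=[_]bccaba___   (p2,_)→(p1,c,→)
state=p1 head=1 tape=c[b]ccaba___   (p1,b)→(p0,_,→)
state=p0 head=2 tape=c_[c]caba___   (p0,c)→(p2,_,→)
state=p2 head=3 tape=c__[c]aba___   (p2,c)→(p2,_,→)
state=p2 head=4 tape=c___[a]ba___   (p2,a)→(p2,b,←)
state=p2 head=3 tape=c__[_]bba___   (p2,_)→(p1,c,→)
state=p1 head=4 tape=c__c[b]ba___   (p1,b)→(p0,_,→)
state=p0 head=5 tape=c__c_[b]a___   (p0,b)→(p0,a,→)
state=p0 head=6 tape=c__c_a[a]___   (p0,a)→(p2,c,←)
state=p2 head=5 tape=c__c_[a]c___   (p2,a)→(p2,b,←)
state=p2 head=4 tape=c__c[_]bc___   (p2,_)→(p1,c,→)
state=p1 head=5 tape=c__cc[b]c___   (p1,b)→(p0,_,→)
state=p0 head=6 tape=c__cc_[c]___   (p0,c)→(p2,_,→)
state=p2 head=7 tape=c__cc__[_]__   (p2,_)→(p1,c,→)
state=p1 head=8 tape=c__cc__c[_]_   (p1,_)→(p3,c,→)
state=p3 head=9 tape=c__cc__cc[_]   (p3,_)→(p3,_,←)
state=p3 head=8 tape=c__cc__c[c]_
Cell 2 holds _ when M halts.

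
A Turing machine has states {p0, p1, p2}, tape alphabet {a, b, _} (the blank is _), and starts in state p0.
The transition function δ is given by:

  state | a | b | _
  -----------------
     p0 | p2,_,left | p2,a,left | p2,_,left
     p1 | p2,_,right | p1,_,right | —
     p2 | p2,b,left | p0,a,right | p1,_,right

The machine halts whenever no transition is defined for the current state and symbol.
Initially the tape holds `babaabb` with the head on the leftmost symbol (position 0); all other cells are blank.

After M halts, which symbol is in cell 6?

_

state=p0 head=0 tape=_[b]abaabb_   (p0,b)→(p2,a,left)
state=p2 head=-1 tape=[_]aabaabb_   (p2,_)→(p1,_,right)
state=p1 head=0 tape=_[a]abaabb_   (p1,a)→(p2,_,right)
state=p2 head=1 tape=__[a]baabb_   (p2,a)→(p2,b,left)
state=p2 head=0 tape=_[_]bbaabb_   (p2,_)→(p1,_,right)
state=p1 head=1 tape=__[b]baabb_   (p1,b)→(p1,_,right)
state=p1 head=2 tape=___[b]aabb_   (p1,b)→(p1,_,right)
state=p1 head=3 tape=____[a]abb_   (p1,a)→(p2,_,right)
state=p2 head=4 tape=_____[a]bb_   (p2,a)→(p2,b,left)
state=p2 head=3 tape=____[_]bbb_   (p2,_)→(p1,_,right)
state=p1 head=4 tape=_____[b]bb_   (p1,b)→(p1,_,right)
state=p1 head=5 tape=______[b]b_   (p1,b)→(p1,_,right)
state=p1 head=6 tape=_______[b]_   (p1,b)→(p1,_,right)
state=p1 head=7 tape=________[_]
Cell 6 holds _ when M halts.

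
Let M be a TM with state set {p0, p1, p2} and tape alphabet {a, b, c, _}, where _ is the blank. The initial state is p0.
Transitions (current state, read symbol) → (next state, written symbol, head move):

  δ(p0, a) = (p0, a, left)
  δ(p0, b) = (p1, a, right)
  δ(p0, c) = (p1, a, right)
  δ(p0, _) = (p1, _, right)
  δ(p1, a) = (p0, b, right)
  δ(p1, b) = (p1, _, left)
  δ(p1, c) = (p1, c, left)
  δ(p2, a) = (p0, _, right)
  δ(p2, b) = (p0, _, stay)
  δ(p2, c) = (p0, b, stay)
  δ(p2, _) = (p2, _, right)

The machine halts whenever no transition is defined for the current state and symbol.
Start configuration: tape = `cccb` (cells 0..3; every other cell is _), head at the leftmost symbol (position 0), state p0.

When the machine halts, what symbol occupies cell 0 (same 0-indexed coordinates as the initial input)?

b

state=p0 head=0 tape=[c]ccb_   (p0,c)→(p1,a,right)
state=p1 head=1 tape=a[c]cb_   (p1,c)→(p1,c,left)
state=p1 head=0 tape=[a]ccb_   (p1,a)→(p0,b,right)
state=p0 head=1 tape=b[c]cb_   (p0,c)→(p1,a,right)
state=p1 head=2 tape=ba[c]b_   (p1,c)→(p1,c,left)
state=p1 head=1 tape=b[a]cb_   (p1,a)→(p0,b,right)
state=p0 head=2 tape=bb[c]b_   (p0,c)→(p1,a,right)
state=p1 head=3 tape=bba[b]_   (p1,b)→(p1,_,left)
state=p1 head=2 tape=bb[a]__   (p1,a)→(p0,b,right)
state=p0 head=3 tape=bbb[_]_   (p0,_)→(p1,_,right)
state=p1 head=4 tape=bbb_[_]
Cell 0 holds b when M halts.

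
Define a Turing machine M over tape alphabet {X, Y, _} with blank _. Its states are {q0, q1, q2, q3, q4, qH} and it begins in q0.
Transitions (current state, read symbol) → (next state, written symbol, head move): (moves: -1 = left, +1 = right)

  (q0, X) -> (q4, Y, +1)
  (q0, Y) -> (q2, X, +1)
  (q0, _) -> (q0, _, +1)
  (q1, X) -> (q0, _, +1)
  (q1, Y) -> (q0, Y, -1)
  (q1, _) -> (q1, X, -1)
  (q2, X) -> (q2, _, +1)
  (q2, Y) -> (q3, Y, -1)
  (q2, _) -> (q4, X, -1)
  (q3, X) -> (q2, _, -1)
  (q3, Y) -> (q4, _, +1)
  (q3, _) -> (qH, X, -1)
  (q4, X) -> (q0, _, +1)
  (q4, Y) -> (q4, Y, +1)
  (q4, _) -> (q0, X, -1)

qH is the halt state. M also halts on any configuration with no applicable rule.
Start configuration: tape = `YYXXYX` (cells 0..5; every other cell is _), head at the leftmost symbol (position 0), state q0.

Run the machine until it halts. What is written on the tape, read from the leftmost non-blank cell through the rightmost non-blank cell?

Y__X_XYX

q0 | ___[Y]YXXYX   read Y → write X, move +1, go to q2
q2 | ___X[Y]XXYX   read Y → write Y, move -1, go to q3
q3 | ___[X]YXXYX   read X → write _, move -1, go to q2
q2 | __[_]_YXXYX   read _ → write X, move -1, go to q4
q4 | _[_]X_YXXYX   read _ → write X, move -1, go to q0
q0 | [_]XX_YXXYX   read _ → write _, move +1, go to q0
q0 | _[X]X_YXXYX   read X → write Y, move +1, go to q4
q4 | _Y[X]_YXXYX   read X → write _, move +1, go to q0
q0 | _Y_[_]YXXYX   read _ → write _, move +1, go to q0
q0 | _Y__[Y]XXYX   read Y → write X, move +1, go to q2
q2 | _Y__X[X]XYX   read X → write _, move +1, go to q2
q2 | _Y__X_[X]YX   read X → write _, move +1, go to q2
q2 | _Y__X__[Y]X   read Y → write Y, move -1, go to q3
q3 | _Y__X_[_]YX   read _ → write X, move -1, go to qH
qH | _Y__X[_]XYX
The non-blank tape span at halt is Y__X_XYX.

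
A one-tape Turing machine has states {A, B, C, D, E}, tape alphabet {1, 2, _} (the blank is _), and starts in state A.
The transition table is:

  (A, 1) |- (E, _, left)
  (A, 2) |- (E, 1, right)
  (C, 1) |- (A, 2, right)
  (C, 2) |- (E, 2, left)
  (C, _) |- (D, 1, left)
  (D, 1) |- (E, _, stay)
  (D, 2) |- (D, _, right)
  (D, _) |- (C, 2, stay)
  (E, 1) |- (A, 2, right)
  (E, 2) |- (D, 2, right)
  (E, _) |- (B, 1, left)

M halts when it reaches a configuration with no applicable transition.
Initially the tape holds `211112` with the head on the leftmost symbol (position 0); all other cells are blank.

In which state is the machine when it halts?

state=A head=0 tape=[2]11112   (A,2)→(E,1,right)
state=E head=1 tape=1[1]1112   (E,1)→(A,2,right)
state=A head=2 tape=12[1]112   (A,1)→(E,_,left)
state=E head=1 tape=1[2]_112   (E,2)→(D,2,right)
state=D head=2 tape=12[_]112   (D,_)→(C,2,stay)
state=C head=2 tape=12[2]112   (C,2)→(E,2,left)
state=E head=1 tape=1[2]2112   (E,2)→(D,2,right)
state=D head=2 tape=12[2]112   (D,2)→(D,_,right)
state=D head=3 tape=12_[1]12   (D,1)→(E,_,stay)
state=E head=3 tape=12_[_]12   (E,_)→(B,1,left)
state=B head=2 tape=12[_]112
No transition is defined for (B, _); M halts in state B.

B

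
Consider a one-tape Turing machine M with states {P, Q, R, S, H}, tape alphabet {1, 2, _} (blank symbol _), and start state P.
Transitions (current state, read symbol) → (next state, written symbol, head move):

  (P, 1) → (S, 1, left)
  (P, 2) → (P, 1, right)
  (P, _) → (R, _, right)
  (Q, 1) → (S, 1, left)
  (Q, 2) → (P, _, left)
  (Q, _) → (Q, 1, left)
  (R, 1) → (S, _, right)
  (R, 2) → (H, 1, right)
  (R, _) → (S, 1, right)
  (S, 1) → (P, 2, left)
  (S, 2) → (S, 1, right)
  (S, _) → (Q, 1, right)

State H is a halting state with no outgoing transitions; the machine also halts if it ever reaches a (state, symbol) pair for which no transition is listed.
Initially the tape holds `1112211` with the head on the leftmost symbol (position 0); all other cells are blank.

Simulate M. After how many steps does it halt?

state=P head=0 tape=__[1]112211   (P,1)→(S,1,left)
state=S head=-1 tape=_[_]1112211   (S,_)→(Q,1,right)
state=Q head=0 tape=_1[1]112211   (Q,1)→(S,1,left)
state=S head=-1 tape=_[1]1112211   (S,1)→(P,2,left)
state=P head=-2 tape=[_]21112211   (P,_)→(R,_,right)
state=R head=-1 tape=_[2]1112211   (R,2)→(H,1,right)
state=H head=0 tape=_1[1]112211
M halts after 6 transitions.

6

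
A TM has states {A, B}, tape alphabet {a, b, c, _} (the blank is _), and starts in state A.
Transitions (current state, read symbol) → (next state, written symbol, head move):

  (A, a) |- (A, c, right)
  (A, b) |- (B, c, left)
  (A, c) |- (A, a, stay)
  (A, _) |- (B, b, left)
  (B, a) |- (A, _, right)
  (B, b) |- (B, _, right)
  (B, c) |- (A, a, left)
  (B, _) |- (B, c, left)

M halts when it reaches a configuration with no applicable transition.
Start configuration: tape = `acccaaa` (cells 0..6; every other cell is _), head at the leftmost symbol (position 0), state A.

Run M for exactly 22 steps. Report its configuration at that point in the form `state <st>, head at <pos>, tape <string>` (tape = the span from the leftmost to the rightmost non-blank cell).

state A, head at 8, tape cccccccc

state=A head=0 tape=[a]cccaaa__   (A,a)→(A,c,right)
state=A head=1 tape=c[c]ccaaa__   (A,c)→(A,a,stay)
state=A head=1 tape=c[a]ccaaa__   (A,a)→(A,c,right)
state=A head=2 tape=cc[c]caaa__   (A,c)→(A,a,stay)
state=A head=2 tape=cc[a]caaa__   (A,a)→(A,c,right)
state=A head=3 tape=ccc[c]aaa__   (A,c)→(A,a,stay)
state=A head=3 tape=ccc[a]aaa__   (A,a)→(A,c,right)
state=A head=4 tape=cccc[a]aa__   (A,a)→(A,c,right)
state=A head=5 tape=ccccc[a]a__   (A,a)→(A,c,right)
state=A head=6 tape=cccccc[a]__   (A,a)→(A,c,right)
state=A head=7 tape=ccccccc[_]_   (A,_)→(B,b,left)
state=B head=6 tape=cccccc[c]b_   (B,c)→(A,a,left)
state=A head=5 tape=ccccc[c]ab_   (A,c)→(A,a,stay)
state=A head=5 tape=ccccc[a]ab_   (A,a)→(A,c,right)
state=A head=6 tape=cccccc[a]b_   (A,a)→(A,c,right)
state=A head=7 tape=ccccccc[b]_   (A,b)→(B,c,left)
state=B head=6 tape=cccccc[c]c_   (B,c)→(A,a,left)
state=A head=5 tape=ccccc[c]ac_   (A,c)→(A,a,stay)
state=A head=5 tape=ccccc[a]ac_   (A,a)→(A,c,right)
state=A head=6 tape=cccccc[a]c_   (A,a)→(A,c,right)
state=A head=7 tape=ccccccc[c]_   (A,c)→(A,a,stay)
state=A head=7 tape=ccccccc[a]_   (A,a)→(A,c,right)
state=A head=8 tape=cccccccc[_]
After 22 steps: state A, head at 8, tape cccccccc.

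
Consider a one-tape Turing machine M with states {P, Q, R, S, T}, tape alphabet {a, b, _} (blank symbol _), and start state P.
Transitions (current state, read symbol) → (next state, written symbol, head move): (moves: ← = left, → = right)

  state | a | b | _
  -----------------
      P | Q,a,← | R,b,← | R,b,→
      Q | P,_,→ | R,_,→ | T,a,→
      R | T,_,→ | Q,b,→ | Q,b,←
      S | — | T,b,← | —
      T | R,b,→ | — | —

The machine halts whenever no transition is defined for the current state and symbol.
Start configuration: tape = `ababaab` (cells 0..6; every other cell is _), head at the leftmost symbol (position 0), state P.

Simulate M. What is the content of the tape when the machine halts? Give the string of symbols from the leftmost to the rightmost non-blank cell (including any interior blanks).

ab_b__bba

state=P head=0 tape=_[a]babaab__   (P,a)→(Q,a,←)
state=Q head=-1 tape=[_]ababaab__   (Q,_)→(T,a,→)
state=T head=0 tape=a[a]babaab__   (T,a)→(R,b,→)
state=R head=1 tape=ab[b]abaab__   (R,b)→(Q,b,→)
state=Q head=2 tape=abb[a]baab__   (Q,a)→(P,_,→)
state=P head=3 tape=abb_[b]aab__   (P,b)→(R,b,←)
state=R head=2 tape=abb[_]baab__   (R,_)→(Q,b,←)
state=Q head=1 tape=ab[b]bbaab__   (Q,b)→(R,_,→)
state=R head=2 tape=ab_[b]baab__   (R,b)→(Q,b,→)
state=Q head=3 tape=ab_b[b]aab__   (Q,b)→(R,_,→)
state=R head=4 tape=ab_b_[a]ab__   (R,a)→(T,_,→)
state=T head=5 tape=ab_b__[a]b__   (T,a)→(R,b,→)
state=R head=6 tape=ab_b__b[b]__   (R,b)→(Q,b,→)
state=Q head=7 tape=ab_b__bb[_]_   (Q,_)→(T,a,→)
state=T head=8 tape=ab_b__bba[_]
The non-blank tape span at halt is ab_b__bba.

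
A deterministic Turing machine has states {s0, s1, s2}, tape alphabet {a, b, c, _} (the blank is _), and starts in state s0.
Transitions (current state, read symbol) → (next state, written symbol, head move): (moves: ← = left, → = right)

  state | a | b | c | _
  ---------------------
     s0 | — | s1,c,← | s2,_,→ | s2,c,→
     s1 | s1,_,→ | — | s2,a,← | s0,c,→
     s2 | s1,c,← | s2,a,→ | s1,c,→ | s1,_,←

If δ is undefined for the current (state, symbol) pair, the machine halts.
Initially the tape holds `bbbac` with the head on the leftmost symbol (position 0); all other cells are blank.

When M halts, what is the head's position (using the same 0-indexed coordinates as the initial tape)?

s0 | _[b]bbac   read b → write c, move ←, go to s1
s1 | [_]cbbac   read _ → write c, move →, go to s0
s0 | c[c]bbac   read c → write _, move →, go to s2
s2 | c_[b]bac   read b → write a, move →, go to s2
s2 | c_a[b]ac   read b → write a, move →, go to s2
s2 | c_aa[a]c   read a → write c, move ←, go to s1
s1 | c_a[a]cc   read a → write _, move →, go to s1
s1 | c_a_[c]c   read c → write a, move ←, go to s2
s2 | c_a[_]ac   read _ → write _, move ←, go to s1
s1 | c_[a]_ac   read a → write _, move →, go to s1
s1 | c__[_]ac   read _ → write c, move →, go to s0
s0 | c__c[a]c
At halt the head is at cell 3.

3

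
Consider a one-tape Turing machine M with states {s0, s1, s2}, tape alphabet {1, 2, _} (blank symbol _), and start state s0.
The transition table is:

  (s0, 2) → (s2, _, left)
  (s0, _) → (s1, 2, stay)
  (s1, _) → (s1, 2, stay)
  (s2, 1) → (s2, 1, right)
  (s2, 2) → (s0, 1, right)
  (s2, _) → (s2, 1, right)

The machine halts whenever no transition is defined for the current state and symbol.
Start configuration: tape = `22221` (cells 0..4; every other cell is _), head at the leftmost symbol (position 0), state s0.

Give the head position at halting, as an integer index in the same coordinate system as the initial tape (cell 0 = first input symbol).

4

s0 | _[2]2221   read 2 → write _, move left, go to s2
s2 | [_]_2221   read _ → write 1, move right, go to s2
s2 | 1[_]2221   read _ → write 1, move right, go to s2
s2 | 11[2]221   read 2 → write 1, move right, go to s0
s0 | 111[2]21   read 2 → write _, move left, go to s2
s2 | 11[1]_21   read 1 → write 1, move right, go to s2
s2 | 111[_]21   read _ → write 1, move right, go to s2
s2 | 1111[2]1   read 2 → write 1, move right, go to s0
s0 | 11111[1]
At halt the head is at cell 4.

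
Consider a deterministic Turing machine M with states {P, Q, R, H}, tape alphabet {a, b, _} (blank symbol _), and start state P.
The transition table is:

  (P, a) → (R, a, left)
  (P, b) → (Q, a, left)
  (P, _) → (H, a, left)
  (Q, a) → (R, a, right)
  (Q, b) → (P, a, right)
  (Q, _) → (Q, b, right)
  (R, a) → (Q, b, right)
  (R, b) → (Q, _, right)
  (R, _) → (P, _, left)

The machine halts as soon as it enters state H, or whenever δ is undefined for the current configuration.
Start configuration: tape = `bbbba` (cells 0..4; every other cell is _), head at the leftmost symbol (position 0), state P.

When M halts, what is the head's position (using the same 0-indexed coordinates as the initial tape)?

-3

state=P head=0 tape=___[b]bbba_   (P,b)→(Q,a,left)
state=Q head=-1 tape=__[_]abbba_   (Q,_)→(Q,b,right)
state=Q head=0 tape=__b[a]bbba_   (Q,a)→(R,a,right)
state=R head=1 tape=__ba[b]bba_   (R,b)→(Q,_,right)
state=Q head=2 tape=__ba_[b]ba_   (Q,b)→(P,a,right)
state=P head=3 tape=__ba_a[b]a_   (P,b)→(Q,a,left)
state=Q head=2 tape=__ba_[a]aa_   (Q,a)→(R,a,right)
state=R head=3 tape=__ba_a[a]a_   (R,a)→(Q,b,right)
state=Q head=4 tape=__ba_ab[a]_   (Q,a)→(R,a,right)
state=R head=5 tape=__ba_aba[_]   (R,_)→(P,_,left)
state=P head=4 tape=__ba_ab[a]_   (P,a)→(R,a,left)
state=R head=3 tape=__ba_a[b]a_   (R,b)→(Q,_,right)
state=Q head=4 tape=__ba_a_[a]_   (Q,a)→(R,a,right)
state=R head=5 tape=__ba_a_a[_]   (R,_)→(P,_,left)
state=P head=4 tape=__ba_a_[a]_   (P,a)→(R,a,left)
state=R head=3 tape=__ba_a[_]a_   (R,_)→(P,_,left)
state=P head=2 tape=__ba_[a]_a_   (P,a)→(R,a,left)
state=R head=1 tape=__ba[_]a_a_   (R,_)→(P,_,left)
state=P head=0 tape=__b[a]_a_a_   (P,a)→(R,a,left)
state=R head=-1 tape=__[b]a_a_a_   (R,b)→(Q,_,right)
state=Q head=0 tape=___[a]_a_a_   (Q,a)→(R,a,right)
state=R head=1 tape=___a[_]a_a_   (R,_)→(P,_,left)
state=P head=0 tape=___[a]_a_a_   (P,a)→(R,a,left)
state=R head=-1 tape=__[_]a_a_a_   (R,_)→(P,_,left)
state=P head=-2 tape=_[_]_a_a_a_   (P,_)→(H,a,left)
state=H head=-3 tape=[_]a_a_a_a_
At halt the head is at cell -3.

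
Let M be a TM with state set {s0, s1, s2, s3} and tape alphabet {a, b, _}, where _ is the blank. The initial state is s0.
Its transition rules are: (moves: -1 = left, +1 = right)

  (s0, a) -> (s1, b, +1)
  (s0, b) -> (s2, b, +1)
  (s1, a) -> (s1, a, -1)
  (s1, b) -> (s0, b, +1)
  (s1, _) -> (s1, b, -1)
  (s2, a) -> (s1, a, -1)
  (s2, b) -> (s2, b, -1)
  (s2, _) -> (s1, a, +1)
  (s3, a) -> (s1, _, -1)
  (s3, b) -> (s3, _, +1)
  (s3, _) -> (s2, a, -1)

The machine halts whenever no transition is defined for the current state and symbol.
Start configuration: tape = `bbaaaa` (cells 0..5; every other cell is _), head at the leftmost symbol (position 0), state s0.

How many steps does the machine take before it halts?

s0 | _[b]baaaa____   read b → write b, move +1, go to s2
s2 | _b[b]aaaa____   read b → write b, move -1, go to s2
s2 | _[b]baaaa____   read b → write b, move -1, go to s2
s2 | [_]bbaaaa____   read _ → write a, move +1, go to s1
s1 | a[b]baaaa____   read b → write b, move +1, go to s0
s0 | ab[b]aaaa____   read b → write b, move +1, go to s2
s2 | abb[a]aaa____   read a → write a, move -1, go to s1
s1 | ab[b]aaaa____   read b → write b, move +1, go to s0
s0 | abb[a]aaa____   read a → write b, move +1, go to s1
s1 | abbb[a]aa____   read a → write a, move -1, go to s1
s1 | abb[b]aaa____   read b → write b, move +1, go to s0
s0 | abbb[a]aa____   read a → write b, move +1, go to s1
s1 | abbbb[a]a____   read a → write a, move -1, go to s1
s1 | abbb[b]aa____   read b → write b, move +1, go to s0
s0 | abbbb[a]a____   read a → write b, move +1, go to s1
s1 | abbbbb[a]____   read a → write a, move -1, go to s1
s1 | abbbb[b]a____   read b → write b, move +1, go to s0
s0 | abbbbb[a]____   read a → write b, move +1, go to s1
s1 | abbbbbb[_]___   read _ → write b, move -1, go to s1
s1 | abbbbb[b]b___   read b → write b, move +1, go to s0
s0 | abbbbbb[b]___   read b → write b, move +1, go to s2
s2 | abbbbbbb[_]__   read _ → write a, move +1, go to s1
s1 | abbbbbbba[_]_   read _ → write b, move -1, go to s1
s1 | abbbbbbb[a]b_   read a → write a, move -1, go to s1
s1 | abbbbbb[b]ab_   read b → write b, move +1, go to s0
s0 | abbbbbbb[a]b_   read a → write b, move +1, go to s1
s1 | abbbbbbbb[b]_   read b → write b, move +1, go to s0
s0 | abbbbbbbbb[_]
M halts after 27 transitions.

27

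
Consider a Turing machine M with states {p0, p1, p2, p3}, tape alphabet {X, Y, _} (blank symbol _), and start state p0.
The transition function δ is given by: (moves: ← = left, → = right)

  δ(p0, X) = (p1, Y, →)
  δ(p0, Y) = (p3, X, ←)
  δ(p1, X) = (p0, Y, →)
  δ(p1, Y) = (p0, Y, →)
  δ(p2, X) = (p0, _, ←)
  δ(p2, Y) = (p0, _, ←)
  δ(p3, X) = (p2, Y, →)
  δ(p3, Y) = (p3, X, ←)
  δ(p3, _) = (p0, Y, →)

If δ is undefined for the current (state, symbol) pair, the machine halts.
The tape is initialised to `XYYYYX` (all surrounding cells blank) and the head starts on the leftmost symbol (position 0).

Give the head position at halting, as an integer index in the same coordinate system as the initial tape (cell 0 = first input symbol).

state=p0 head=0 tape=__[X]YYYYX_   (p0,X)→(p1,Y,→)
state=p1 head=1 tape=__Y[Y]YYYX_   (p1,Y)→(p0,Y,→)
state=p0 head=2 tape=__YY[Y]YYX_   (p0,Y)→(p3,X,←)
state=p3 head=1 tape=__Y[Y]XYYX_   (p3,Y)→(p3,X,←)
state=p3 head=0 tape=__[Y]XXYYX_   (p3,Y)→(p3,X,←)
state=p3 head=-1 tape=_[_]XXXYYX_   (p3,_)→(p0,Y,→)
state=p0 head=0 tape=_Y[X]XXYYX_   (p0,X)→(p1,Y,→)
state=p1 head=1 tape=_YY[X]XYYX_   (p1,X)→(p0,Y,→)
state=p0 head=2 tape=_YYY[X]YYX_   (p0,X)→(p1,Y,→)
state=p1 head=3 tape=_YYYY[Y]YX_   (p1,Y)→(p0,Y,→)
state=p0 head=4 tape=_YYYYY[Y]X_   (p0,Y)→(p3,X,←)
state=p3 head=3 tape=_YYYY[Y]XX_   (p3,Y)→(p3,X,←)
state=p3 head=2 tape=_YYY[Y]XXX_   (p3,Y)→(p3,X,←)
state=p3 head=1 tape=_YY[Y]XXXX_   (p3,Y)→(p3,X,←)
state=p3 head=0 tape=_Y[Y]XXXXX_   (p3,Y)→(p3,X,←)
state=p3 head=-1 tape=_[Y]XXXXXX_   (p3,Y)→(p3,X,←)
state=p3 head=-2 tape=[_]XXXXXXX_   (p3,_)→(p0,Y,→)
state=p0 head=-1 tape=Y[X]XXXXXX_   (p0,X)→(p1,Y,→)
state=p1 head=0 tape=YY[X]XXXXX_   (p1,X)→(p0,Y,→)
state=p0 head=1 tape=YYY[X]XXXX_   (p0,X)→(p1,Y,→)
state=p1 head=2 tape=YYYY[X]XXX_   (p1,X)→(p0,Y,→)
state=p0 head=3 tape=YYYYY[X]XX_   (p0,X)→(p1,Y,→)
state=p1 head=4 tape=YYYYYY[X]X_   (p1,X)→(p0,Y,→)
state=p0 head=5 tape=YYYYYYY[X]_   (p0,X)→(p1,Y,→)
state=p1 head=6 tape=YYYYYYYY[_]
At halt the head is at cell 6.

6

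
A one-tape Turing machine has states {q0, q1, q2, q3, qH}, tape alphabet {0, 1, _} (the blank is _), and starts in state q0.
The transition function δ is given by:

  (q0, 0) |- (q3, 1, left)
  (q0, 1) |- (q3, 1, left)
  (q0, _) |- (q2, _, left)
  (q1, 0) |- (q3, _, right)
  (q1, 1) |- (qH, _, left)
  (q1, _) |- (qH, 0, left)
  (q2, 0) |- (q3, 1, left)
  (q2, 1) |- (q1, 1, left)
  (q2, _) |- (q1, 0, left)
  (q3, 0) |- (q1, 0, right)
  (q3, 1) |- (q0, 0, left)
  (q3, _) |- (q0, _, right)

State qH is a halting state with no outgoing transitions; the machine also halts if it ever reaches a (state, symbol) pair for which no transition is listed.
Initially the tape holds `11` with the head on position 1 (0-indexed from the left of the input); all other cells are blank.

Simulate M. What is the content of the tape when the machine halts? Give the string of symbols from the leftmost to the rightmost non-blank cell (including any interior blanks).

state=q0 head=1 tape=____1[1]   (q0,1)→(q3,1,left)
state=q3 head=0 tape=____[1]1   (q3,1)→(q0,0,left)
state=q0 head=-1 tape=___[_]01   (q0,_)→(q2,_,left)
state=q2 head=-2 tape=__[_]_01   (q2,_)→(q1,0,left)
state=q1 head=-3 tape=_[_]0_01   (q1,_)→(qH,0,left)
state=qH head=-4 tape=[_]00_01
The non-blank tape span at halt is 00_01.

00_01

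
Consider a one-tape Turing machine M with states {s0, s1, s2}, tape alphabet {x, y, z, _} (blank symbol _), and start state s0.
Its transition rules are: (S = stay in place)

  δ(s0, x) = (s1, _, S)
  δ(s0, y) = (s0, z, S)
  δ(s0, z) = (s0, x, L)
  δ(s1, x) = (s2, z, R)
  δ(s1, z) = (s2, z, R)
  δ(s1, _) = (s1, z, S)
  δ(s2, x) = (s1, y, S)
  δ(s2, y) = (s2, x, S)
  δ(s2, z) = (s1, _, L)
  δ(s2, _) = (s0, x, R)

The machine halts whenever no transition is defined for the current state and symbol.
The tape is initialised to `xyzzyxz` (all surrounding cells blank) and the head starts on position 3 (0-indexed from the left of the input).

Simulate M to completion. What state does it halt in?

s1

state=s0 head=3 tape=xyz[z]yxz   (s0,z)→(s0,x,L)
state=s0 head=2 tape=xy[z]xyxz   (s0,z)→(s0,x,L)
state=s0 head=1 tape=x[y]xxyxz   (s0,y)→(s0,z,S)
state=s0 head=1 tape=x[z]xxyxz   (s0,z)→(s0,x,L)
state=s0 head=0 tape=[x]xxxyxz   (s0,x)→(s1,_,S)
state=s1 head=0 tape=[_]xxxyxz   (s1,_)→(s1,z,S)
state=s1 head=0 tape=[z]xxxyxz   (s1,z)→(s2,z,R)
state=s2 head=1 tape=z[x]xxyxz   (s2,x)→(s1,y,S)
state=s1 head=1 tape=z[y]xxyxz
No transition is defined for (s1, y); M halts in state s1.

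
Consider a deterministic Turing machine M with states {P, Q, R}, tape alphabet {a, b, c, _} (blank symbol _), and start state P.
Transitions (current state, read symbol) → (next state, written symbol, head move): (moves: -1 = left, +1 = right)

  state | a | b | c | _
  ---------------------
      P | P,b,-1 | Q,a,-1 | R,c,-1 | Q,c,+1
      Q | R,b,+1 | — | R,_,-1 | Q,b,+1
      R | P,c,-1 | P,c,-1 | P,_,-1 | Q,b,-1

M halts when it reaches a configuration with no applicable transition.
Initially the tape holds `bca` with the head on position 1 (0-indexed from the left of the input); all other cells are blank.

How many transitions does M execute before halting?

P | ____b[c]a   read c → write c, move -1, go to R
R | ____[b]ca   read b → write c, move -1, go to P
P | ___[_]cca   read _ → write c, move +1, go to Q
Q | ___c[c]ca   read c → write _, move -1, go to R
R | ___[c]_ca   read c → write _, move -1, go to P
P | __[_]__ca   read _ → write c, move +1, go to Q
Q | __c[_]_ca   read _ → write b, move +1, go to Q
Q | __cb[_]ca   read _ → write b, move +1, go to Q
Q | __cbb[c]a   read c → write _, move -1, go to R
R | __cb[b]_a   read b → write c, move -1, go to P
P | __c[b]c_a   read b → write a, move -1, go to Q
Q | __[c]ac_a   read c → write _, move -1, go to R
R | _[_]_ac_a   read _ → write b, move -1, go to Q
Q | [_]b_ac_a   read _ → write b, move +1, go to Q
Q | b[b]_ac_a
M halts after 14 transitions.

14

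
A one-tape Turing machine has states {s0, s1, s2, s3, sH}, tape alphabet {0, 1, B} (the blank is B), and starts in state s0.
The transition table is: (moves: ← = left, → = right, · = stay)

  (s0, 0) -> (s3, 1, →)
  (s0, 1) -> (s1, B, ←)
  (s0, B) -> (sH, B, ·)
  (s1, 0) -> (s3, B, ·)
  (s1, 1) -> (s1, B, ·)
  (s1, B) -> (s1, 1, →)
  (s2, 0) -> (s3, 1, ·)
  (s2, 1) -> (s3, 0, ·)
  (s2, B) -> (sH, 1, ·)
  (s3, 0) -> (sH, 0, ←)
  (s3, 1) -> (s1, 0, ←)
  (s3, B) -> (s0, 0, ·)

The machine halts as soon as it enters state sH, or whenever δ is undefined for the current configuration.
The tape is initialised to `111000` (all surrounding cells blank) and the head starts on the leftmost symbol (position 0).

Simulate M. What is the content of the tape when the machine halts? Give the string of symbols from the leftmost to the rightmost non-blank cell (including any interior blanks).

s0 | B[1]11000   read 1 → write B, move ←, go to s1
s1 | [B]B11000   read B → write 1, move →, go to s1
s1 | 1[B]11000   read B → write 1, move →, go to s1
s1 | 11[1]1000   read 1 → write B, move ·, go to s1
s1 | 11[B]1000   read B → write 1, move →, go to s1
s1 | 111[1]000   read 1 → write B, move ·, go to s1
s1 | 111[B]000   read B → write 1, move →, go to s1
s1 | 1111[0]00   read 0 → write B, move ·, go to s3
s3 | 1111[B]00   read B → write 0, move ·, go to s0
s0 | 1111[0]00   read 0 → write 1, move →, go to s3
s3 | 11111[0]0   read 0 → write 0, move ←, go to sH
sH | 1111[1]00
The non-blank tape span at halt is 1111100.

1111100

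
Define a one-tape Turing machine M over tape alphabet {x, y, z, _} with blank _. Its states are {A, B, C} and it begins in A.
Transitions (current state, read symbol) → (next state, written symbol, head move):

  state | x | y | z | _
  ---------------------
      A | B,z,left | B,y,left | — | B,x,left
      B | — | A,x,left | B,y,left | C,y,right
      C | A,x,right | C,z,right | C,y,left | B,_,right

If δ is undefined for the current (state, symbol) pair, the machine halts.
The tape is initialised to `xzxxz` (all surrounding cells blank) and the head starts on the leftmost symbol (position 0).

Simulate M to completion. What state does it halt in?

B

A | ___[x]zxxz   read x → write z, move left, go to B
B | __[_]zzxxz   read _ → write y, move right, go to C
C | __y[z]zxxz   read z → write y, move left, go to C
C | __[y]yzxxz   read y → write z, move right, go to C
C | __z[y]zxxz   read y → write z, move right, go to C
C | __zz[z]xxz   read z → write y, move left, go to C
C | __z[z]yxxz   read z → write y, move left, go to C
C | __[z]yyxxz   read z → write y, move left, go to C
C | _[_]yyyxxz   read _ → write _, move right, go to B
B | __[y]yyxxz   read y → write x, move left, go to A
A | _[_]xyyxxz   read _ → write x, move left, go to B
B | [_]xxyyxxz   read _ → write y, move right, go to C
C | y[x]xyyxxz   read x → write x, move right, go to A
A | yx[x]yyxxz   read x → write z, move left, go to B
B | y[x]zyyxxz
No transition is defined for (B, x); M halts in state B.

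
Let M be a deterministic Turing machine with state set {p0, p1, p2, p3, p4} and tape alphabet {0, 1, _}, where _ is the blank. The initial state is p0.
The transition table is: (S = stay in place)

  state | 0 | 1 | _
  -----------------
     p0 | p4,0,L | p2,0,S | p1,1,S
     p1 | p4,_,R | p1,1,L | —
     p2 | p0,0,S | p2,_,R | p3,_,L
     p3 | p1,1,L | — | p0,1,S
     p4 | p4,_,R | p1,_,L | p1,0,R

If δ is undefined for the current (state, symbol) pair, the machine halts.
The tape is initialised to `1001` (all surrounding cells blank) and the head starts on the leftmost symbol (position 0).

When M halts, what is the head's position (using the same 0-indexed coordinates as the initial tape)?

state=p0 head=0 tape=_[1]001   (p0,1)→(p2,0,S)
state=p2 head=0 tape=_[0]001   (p2,0)→(p0,0,S)
state=p0 head=0 tape=_[0]001   (p0,0)→(p4,0,L)
state=p4 head=-1 tape=[_]0001   (p4,_)→(p1,0,R)
state=p1 head=0 tape=0[0]001   (p1,0)→(p4,_,R)
state=p4 head=1 tape=0_[0]01   (p4,0)→(p4,_,R)
state=p4 head=2 tape=0__[0]1   (p4,0)→(p4,_,R)
state=p4 head=3 tape=0___[1]   (p4,1)→(p1,_,L)
state=p1 head=2 tape=0__[_]_
At halt the head is at cell 2.

2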